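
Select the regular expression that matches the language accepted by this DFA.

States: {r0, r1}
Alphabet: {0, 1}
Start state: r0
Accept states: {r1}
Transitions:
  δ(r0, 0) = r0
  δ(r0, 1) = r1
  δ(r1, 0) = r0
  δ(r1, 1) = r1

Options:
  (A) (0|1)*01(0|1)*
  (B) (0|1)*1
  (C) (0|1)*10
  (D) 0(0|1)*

Check each option against the DFA on short strings; one disagreement eliminates an option:
  (A) (0|1)*01(0|1)*: on '1' the DFA goes r0 → r1 and accepts (r1 ∈ Accept), but the regex does not match it → eliminate
  (B) (0|1)*1: agrees with the DFA on every string of length ≤ 6
  (C) (0|1)*10: on '1' the DFA goes r0 → r1 and accepts (r1 ∈ Accept), but the regex does not match it → eliminate
  (D) 0(0|1)*: on '0' the DFA goes r0 → r0 and rejects (r0 ∉ Accept), but the regex matches it → eliminate
Only (B) is consistent with the DFA.
(B) (0|1)*1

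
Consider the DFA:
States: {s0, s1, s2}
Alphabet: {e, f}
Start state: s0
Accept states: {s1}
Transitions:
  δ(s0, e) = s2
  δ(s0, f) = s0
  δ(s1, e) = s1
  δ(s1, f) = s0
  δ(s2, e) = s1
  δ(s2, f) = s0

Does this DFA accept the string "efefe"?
Processing string "efefe":
  s0 --e--> s2
  s2 --f--> s0
  s0 --e--> s2
  s2 --f--> s0
  s0 --e--> s2
Final state: s2
Accept states: {s1}
No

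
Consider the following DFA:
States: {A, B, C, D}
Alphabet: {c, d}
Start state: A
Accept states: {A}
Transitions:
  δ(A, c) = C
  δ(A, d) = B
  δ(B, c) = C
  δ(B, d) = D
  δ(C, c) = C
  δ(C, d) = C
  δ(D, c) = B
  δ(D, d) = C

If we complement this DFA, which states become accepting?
Complement accept states = All states \ Original accept states
= {A, B, C, D} \ {A}
{B, C, D}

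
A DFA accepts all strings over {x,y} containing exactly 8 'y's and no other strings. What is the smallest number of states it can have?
By Myhill–Nerode, count the distinguishable equivalence classes: 10 classes — having seen 0, 1, …, 8, or >8 copies of 'y'; the count-8 class is the only accepting one and >8 is dead.
10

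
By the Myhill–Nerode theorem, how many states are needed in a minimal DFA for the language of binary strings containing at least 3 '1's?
By Myhill–Nerode, count the distinguishable equivalence classes: 4 classes — having seen 0, 1, 2, or ≥3 copies of '1'; any two classes i < j (j ≤ 3) are distinguished by the string 1^(3−j), which takes class j to 3 copies (accepted) but leaves class i below 3 (rejected).
4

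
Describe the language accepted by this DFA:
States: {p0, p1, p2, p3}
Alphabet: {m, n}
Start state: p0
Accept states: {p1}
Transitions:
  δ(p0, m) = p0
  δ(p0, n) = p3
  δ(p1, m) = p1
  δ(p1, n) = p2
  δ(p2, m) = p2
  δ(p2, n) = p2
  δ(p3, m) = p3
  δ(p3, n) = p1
Testing a few strings:
  'nm' → reject
  'nmmm' → reject
  'mmm' → reject
  'n' → reject
State roles: p0=zero n's; p1=two n's; p2=≥ three n's (dead); p3=one n
All strings over {m,n} containing exactly two n's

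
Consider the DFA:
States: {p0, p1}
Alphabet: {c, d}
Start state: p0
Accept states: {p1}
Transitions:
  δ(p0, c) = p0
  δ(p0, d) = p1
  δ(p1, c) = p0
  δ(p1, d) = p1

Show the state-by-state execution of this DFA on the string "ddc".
read 'd': p0 → p1
  read 'd': p1 → p1
  read 'c': p1 → p0
p0 -> p1 -> p1 -> p0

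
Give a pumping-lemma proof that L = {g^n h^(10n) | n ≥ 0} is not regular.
Assume L is regular with pumping length p. Idea: pumping the g-block breaks the 1:10 ratio.
Choose s = g^p h^(10p) (length 11p ≥ p). By the pumping lemma, s = xyz with |xy| ≤ p, |y| > 0, so y = g^k with k ≥ 1. Then xy²z = g^(p+k) h^(10p). For this to be in L we would need 10p = 10(p+k), i.e. 10k = 0, contradicting k ≥ 1. So xy²z ∉ L.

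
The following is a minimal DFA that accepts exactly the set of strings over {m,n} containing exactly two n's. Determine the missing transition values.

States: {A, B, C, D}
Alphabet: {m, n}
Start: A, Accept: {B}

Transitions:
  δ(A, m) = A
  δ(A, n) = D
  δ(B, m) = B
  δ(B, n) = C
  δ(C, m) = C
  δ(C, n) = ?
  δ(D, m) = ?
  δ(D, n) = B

From the language and accept set, identify what each state tracks — A: zero n's; B: two n's; C: ≥ three n's (dead); D: one n.
Each missing δ(q, a) is the state matching the new tracked value after reading a.
δ(C, n) = C; δ(D, m) = D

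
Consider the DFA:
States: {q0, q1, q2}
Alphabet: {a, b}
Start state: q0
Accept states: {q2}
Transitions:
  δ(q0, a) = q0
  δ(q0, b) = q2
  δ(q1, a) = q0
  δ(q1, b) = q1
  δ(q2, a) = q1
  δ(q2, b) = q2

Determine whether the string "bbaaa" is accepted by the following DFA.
Processing string "bbaaa":
  q0 --b--> q2
  q2 --b--> q2
  q2 --a--> q1
  q1 --a--> q0
  q0 --a--> q0
Final state: q0
Accept states: {q2}
No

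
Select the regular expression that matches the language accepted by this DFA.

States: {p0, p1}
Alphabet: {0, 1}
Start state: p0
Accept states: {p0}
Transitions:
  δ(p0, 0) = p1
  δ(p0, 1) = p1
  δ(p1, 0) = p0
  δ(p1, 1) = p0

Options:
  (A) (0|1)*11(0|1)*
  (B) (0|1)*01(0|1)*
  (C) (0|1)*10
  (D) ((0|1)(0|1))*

Check each option against the DFA on short strings; one disagreement eliminates an option:
  (A) (0|1)*11(0|1)*: on ε the DFA stays in p0 and accepts (p0 ∈ Accept), but the regex does not match it → eliminate
  (B) (0|1)*01(0|1)*: on ε the DFA stays in p0 and accepts (p0 ∈ Accept), but the regex does not match it → eliminate
  (C) (0|1)*10: on ε the DFA stays in p0 and accepts (p0 ∈ Accept), but the regex does not match it → eliminate
  (D) ((0|1)(0|1))*: agrees with the DFA on every string of length ≤ 6
Only (D) is consistent with the DFA.
(D) ((0|1)(0|1))*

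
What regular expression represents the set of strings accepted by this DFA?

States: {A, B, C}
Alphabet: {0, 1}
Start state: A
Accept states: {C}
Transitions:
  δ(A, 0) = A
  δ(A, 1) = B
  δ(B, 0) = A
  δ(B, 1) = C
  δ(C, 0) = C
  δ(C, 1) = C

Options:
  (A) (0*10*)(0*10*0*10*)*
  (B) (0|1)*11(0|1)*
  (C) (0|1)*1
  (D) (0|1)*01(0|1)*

Check each option against the DFA on short strings; one disagreement eliminates an option:
  (A) (0*10*)(0*10*0*10*)*: on '1' the DFA goes A → B and rejects (B ∉ Accept), but the regex matches it → eliminate
  (B) (0|1)*11(0|1)*: agrees with the DFA on every string of length ≤ 6
  (C) (0|1)*1: on '1' the DFA goes A → B and rejects (B ∉ Accept), but the regex matches it → eliminate
  (D) (0|1)*01(0|1)*: on '01' the DFA goes A → A → B and rejects (B ∉ Accept), but the regex matches it → eliminate
Only (B) is consistent with the DFA.
(B) (0|1)*11(0|1)*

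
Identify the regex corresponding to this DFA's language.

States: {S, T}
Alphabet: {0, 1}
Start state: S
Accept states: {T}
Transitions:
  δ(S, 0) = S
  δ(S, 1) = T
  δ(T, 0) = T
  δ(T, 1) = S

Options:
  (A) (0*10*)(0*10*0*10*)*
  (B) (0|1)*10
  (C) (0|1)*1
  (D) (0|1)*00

Check each option against the DFA on short strings; one disagreement eliminates an option:
  (A) (0*10*)(0*10*0*10*)*: agrees with the DFA on every string of length ≤ 6
  (B) (0|1)*10: on '1' the DFA goes S → T and accepts (T ∈ Accept), but the regex does not match it → eliminate
  (C) (0|1)*1: on '10' the DFA goes S → T → T and accepts (T ∈ Accept), but the regex does not match it → eliminate
  (D) (0|1)*00: on '1' the DFA goes S → T and accepts (T ∈ Accept), but the regex does not match it → eliminate
Only (A) is consistent with the DFA.
(A) (0*10*)(0*10*0*10*)*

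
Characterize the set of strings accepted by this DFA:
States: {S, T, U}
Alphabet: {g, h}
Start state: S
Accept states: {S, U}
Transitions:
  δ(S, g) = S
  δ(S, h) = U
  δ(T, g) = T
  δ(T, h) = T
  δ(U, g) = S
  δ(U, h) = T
Testing a few strings:
  'h' → accept
  'gggh' → accept
  'hhhh' → reject
  'hg' → accept
State roles: S=last symbol not h (ok); T=saw hh (dead); U=last symbol h (ok)
All strings over {g,h} with no two consecutive h's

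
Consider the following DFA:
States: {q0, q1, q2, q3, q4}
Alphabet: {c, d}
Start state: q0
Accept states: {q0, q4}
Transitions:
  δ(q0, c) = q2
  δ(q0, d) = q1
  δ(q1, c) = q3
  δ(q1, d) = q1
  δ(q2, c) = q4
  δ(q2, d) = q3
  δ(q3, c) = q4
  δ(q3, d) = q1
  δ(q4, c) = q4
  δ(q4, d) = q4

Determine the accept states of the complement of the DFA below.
Complement accept states = All states \ Original accept states
= {q0, q1, q2, q3, q4} \ {q0, q4}
{q1, q2, q3}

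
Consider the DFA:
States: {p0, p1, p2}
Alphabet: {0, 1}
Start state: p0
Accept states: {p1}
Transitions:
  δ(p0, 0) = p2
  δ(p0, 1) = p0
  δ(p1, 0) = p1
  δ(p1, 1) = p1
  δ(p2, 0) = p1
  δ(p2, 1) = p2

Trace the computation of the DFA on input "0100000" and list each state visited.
read '0': p0 → p2
  read '1': p2 → p2
  read '0': p2 → p1
  read '0': p1 → p1
  read '0': p1 → p1
  read '0': p1 → p1
  read '0': p1 → p1
p0 -> p2 -> p2 -> p1 -> p1 -> p1 -> p1 -> p1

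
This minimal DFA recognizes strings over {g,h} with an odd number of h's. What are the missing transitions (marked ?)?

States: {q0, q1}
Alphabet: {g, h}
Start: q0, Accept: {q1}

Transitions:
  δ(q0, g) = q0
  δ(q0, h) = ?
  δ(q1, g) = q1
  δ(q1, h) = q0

From the language and accept set, identify what each state tracks — q0: even number of h's so far; q1: odd number of h's so far.
Each missing δ(q, a) is the state matching the new tracked value after reading a.
δ(q0, h) = q1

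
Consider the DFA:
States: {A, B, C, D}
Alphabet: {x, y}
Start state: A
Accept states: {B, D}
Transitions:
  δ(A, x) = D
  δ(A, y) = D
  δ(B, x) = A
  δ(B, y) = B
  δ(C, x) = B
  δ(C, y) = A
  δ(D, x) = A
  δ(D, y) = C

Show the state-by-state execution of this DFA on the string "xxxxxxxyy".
read 'x': A → D
  read 'x': D → A
  read 'x': A → D
  read 'x': D → A
  read 'x': A → D
  read 'x': D → A
  read 'x': A → D
  read 'y': D → C
  read 'y': C → A
A -> D -> A -> D -> A -> D -> A -> D -> C -> A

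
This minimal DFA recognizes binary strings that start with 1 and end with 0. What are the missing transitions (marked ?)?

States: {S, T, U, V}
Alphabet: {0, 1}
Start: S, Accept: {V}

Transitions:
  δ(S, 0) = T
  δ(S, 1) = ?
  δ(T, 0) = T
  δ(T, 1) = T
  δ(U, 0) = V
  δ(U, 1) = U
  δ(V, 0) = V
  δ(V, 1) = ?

From the language and accept set, identify what each state tracks — S: no input read; T: started with 0 (dead); U: started with 1, last symbol 1; V: started with 1, last symbol 0.
Each missing δ(q, a) is the state matching the new tracked value after reading a.
δ(S, 1) = U; δ(V, 1) = U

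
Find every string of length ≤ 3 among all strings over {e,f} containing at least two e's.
ee, eee, eef, efe, fee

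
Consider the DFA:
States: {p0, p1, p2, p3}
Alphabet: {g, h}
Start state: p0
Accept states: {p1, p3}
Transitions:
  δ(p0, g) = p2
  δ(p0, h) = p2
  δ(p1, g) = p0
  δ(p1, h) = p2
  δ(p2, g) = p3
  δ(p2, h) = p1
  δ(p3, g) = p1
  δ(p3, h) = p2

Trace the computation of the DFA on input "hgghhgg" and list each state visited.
read 'h': p0 → p2
  read 'g': p2 → p3
  read 'g': p3 → p1
  read 'h': p1 → p2
  read 'h': p2 → p1
  read 'g': p1 → p0
  read 'g': p0 → p2
p0 -> p2 -> p3 -> p1 -> p2 -> p1 -> p0 -> p2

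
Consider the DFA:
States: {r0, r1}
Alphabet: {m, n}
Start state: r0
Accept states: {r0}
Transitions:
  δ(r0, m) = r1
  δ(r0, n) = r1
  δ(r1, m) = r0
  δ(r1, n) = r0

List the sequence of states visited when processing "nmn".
read 'n': r0 → r1
  read 'm': r1 → r0
  read 'n': r0 → r1
r0 -> r1 -> r0 -> r1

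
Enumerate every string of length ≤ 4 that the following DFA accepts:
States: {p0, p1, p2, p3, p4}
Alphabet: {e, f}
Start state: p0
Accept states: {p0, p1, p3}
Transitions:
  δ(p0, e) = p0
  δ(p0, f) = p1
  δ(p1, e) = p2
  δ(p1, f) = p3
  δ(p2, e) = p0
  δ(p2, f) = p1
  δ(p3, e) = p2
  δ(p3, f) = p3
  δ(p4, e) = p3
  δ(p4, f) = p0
ε, e, f, ee, ef, ff, eee, eef, eff, fee, fef, fff, eeee, eeef, eeff, efee, efef, efff, feee, feef, feff, ffee, ffef, ffff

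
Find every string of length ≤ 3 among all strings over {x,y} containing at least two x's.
xx, xxx, xxy, xyx, yxx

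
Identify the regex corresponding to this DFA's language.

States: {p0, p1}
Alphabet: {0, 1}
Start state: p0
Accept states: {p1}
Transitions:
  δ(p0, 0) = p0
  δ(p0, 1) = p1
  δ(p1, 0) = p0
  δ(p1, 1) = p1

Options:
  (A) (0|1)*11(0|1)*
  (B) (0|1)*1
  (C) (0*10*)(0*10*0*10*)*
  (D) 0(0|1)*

Check each option against the DFA on short strings; one disagreement eliminates an option:
  (A) (0|1)*11(0|1)*: on '1' the DFA goes p0 → p1 and accepts (p1 ∈ Accept), but the regex does not match it → eliminate
  (B) (0|1)*1: agrees with the DFA on every string of length ≤ 6
  (C) (0*10*)(0*10*0*10*)*: on '10' the DFA goes p0 → p1 → p0 and rejects (p0 ∉ Accept), but the regex matches it → eliminate
  (D) 0(0|1)*: on '0' the DFA goes p0 → p0 and rejects (p0 ∉ Accept), but the regex matches it → eliminate
Only (B) is consistent with the DFA.
(B) (0|1)*1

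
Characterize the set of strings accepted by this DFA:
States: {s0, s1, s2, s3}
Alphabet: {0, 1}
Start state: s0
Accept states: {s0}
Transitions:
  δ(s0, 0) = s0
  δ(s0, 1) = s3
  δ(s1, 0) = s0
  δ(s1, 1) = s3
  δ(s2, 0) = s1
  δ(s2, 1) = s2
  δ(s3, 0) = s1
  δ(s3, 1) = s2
Testing a few strings:
  '1' → reject
  '100' → accept
  '11' → reject
  '10' → reject
State roles: s0=value ≡ 0 (mod 4); s1=value ≡ 2 (mod 4); s2=value ≡ 3 (mod 4); s3=value ≡ 1 (mod 4)
All binary strings representing a multiple of 4 (read in base 2; leading zeros allowed and ε counts as 0)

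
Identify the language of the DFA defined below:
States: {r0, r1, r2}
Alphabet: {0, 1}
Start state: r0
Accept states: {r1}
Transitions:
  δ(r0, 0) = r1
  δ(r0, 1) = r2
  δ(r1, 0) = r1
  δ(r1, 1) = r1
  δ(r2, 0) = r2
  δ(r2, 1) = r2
Testing a few strings:
  '101' → reject
  '10' → reject
  '0' → accept
  '000' → accept
State roles: r0=no input read; r1=started with 0; r2=started with 1 (dead)
All binary strings starting with 0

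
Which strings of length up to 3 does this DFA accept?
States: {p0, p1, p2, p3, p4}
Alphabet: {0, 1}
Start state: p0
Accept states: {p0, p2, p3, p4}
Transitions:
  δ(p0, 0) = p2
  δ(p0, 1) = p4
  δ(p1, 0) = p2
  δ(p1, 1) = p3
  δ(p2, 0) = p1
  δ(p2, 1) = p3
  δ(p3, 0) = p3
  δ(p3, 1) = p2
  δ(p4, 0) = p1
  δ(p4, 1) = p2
ε, 0, 1, 01, 11, 000, 001, 010, 011, 100, 101, 111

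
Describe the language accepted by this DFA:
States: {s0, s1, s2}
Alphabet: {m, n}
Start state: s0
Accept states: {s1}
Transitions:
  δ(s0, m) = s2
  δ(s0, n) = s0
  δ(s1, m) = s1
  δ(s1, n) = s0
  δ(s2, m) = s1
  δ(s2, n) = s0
Testing a few strings:
  'mnm' → reject
  'nnmn' → reject
  'mm' → accept
  'n' → reject
State roles: s0=last symbol not m; s1=two trailing m's; s2=one trailing m
All strings over {m,n} ending with mm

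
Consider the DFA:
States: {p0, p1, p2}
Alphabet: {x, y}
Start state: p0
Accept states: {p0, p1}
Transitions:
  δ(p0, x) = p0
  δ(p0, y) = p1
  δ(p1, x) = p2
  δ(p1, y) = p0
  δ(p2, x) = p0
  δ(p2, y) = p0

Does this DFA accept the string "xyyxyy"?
Processing string "xyyxyy":
  p0 --x--> p0
  p0 --y--> p1
  p1 --y--> p0
  p0 --x--> p0
  p0 --y--> p1
  p1 --y--> p0
Final state: p0
Accept states: {p0, p1}
Yes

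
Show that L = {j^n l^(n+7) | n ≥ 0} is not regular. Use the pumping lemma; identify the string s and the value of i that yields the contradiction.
Assume L is regular with pumping length p. Idea: pumping the j-block breaks the fixed offset of 7.
Choose s = j^p l^(p+7) ∈ L. By the pumping lemma, s = xyz with |xy| ≤ p, |y| > 0, so y = j^k with k ≥ 1. Then xy²z = j^(p+k) l^(p+7). For this to be in L we would need p+7 = (p+k)+7, i.e. k = 0, contradicting k ≥ 1. So xy²z ∉ L.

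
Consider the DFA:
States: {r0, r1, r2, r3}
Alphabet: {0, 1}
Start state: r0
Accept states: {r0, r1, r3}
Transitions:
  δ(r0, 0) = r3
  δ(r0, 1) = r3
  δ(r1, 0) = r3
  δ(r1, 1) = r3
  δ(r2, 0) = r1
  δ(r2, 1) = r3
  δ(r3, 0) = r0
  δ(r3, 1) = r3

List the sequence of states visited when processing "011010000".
read '0': r0 → r3
  read '1': r3 → r3
  read '1': r3 → r3
  read '0': r3 → r0
  read '1': r0 → r3
  read '0': r3 → r0
  read '0': r0 → r3
  read '0': r3 → r0
  read '0': r0 → r3
r0 -> r3 -> r3 -> r3 -> r0 -> r3 -> r0 -> r3 -> r0 -> r3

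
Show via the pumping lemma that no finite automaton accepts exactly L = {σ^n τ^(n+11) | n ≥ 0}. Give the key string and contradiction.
Assume L is regular with pumping length p. Idea: pumping the σ-block breaks the fixed offset of 11.
Choose s = σ^p τ^(p+11) ∈ L. By the pumping lemma, s = xyz with |xy| ≤ p, |y| > 0, so y = σ^k with k ≥ 1. Then xy²z = σ^(p+k) τ^(p+11). For this to be in L we would need p+11 = (p+k)+11, i.e. k = 0, contradicting k ≥ 1. So xy²z ∉ L.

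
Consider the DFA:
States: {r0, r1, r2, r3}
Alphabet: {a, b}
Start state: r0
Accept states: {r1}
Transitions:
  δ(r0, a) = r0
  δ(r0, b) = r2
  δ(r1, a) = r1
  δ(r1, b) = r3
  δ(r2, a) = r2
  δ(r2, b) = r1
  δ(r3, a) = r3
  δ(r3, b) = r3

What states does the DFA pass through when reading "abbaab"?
read 'a': r0 → r0
  read 'b': r0 → r2
  read 'b': r2 → r1
  read 'a': r1 → r1
  read 'a': r1 → r1
  read 'b': r1 → r3
r0 -> r0 -> r2 -> r1 -> r1 -> r1 -> r3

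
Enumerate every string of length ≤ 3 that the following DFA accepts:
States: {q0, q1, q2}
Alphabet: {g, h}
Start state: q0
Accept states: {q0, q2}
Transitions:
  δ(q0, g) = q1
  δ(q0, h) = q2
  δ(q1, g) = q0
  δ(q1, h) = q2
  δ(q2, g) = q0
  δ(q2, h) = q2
ε, h, gg, gh, hg, hh, ggh, ghg, ghh, hgh, hhg, hhh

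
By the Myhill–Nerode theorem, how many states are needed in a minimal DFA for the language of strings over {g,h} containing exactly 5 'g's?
By Myhill–Nerode, count the distinguishable equivalence classes: 7 classes — having seen 0, 1, …, 5, or >5 copies of 'g'; the count-5 class is the only accepting one and >5 is dead.
7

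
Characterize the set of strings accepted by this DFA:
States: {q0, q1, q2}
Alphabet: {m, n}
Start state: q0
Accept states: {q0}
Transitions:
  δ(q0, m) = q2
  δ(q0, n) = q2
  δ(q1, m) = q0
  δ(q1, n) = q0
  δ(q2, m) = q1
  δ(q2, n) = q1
Testing a few strings:
  'mnn' → accept
  'nnnm' → reject
  'mm' → reject
  'nmnm' → reject
State roles: q0=length ≡ 0 (mod 3); q1=length ≡ 2 (mod 3); q2=length ≡ 1 (mod 3)
All strings over {m,n} whose length is a multiple of 3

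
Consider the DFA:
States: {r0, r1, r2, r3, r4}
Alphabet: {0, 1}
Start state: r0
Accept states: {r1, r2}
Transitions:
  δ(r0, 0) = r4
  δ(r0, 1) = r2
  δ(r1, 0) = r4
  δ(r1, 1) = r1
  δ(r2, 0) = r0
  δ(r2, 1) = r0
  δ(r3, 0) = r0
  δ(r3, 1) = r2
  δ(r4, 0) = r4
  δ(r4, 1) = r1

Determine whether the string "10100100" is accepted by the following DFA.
Processing string "10100100":
  r0 --1--> r2
  r2 --0--> r0
  r0 --1--> r2
  r2 --0--> r0
  r0 --0--> r4
  r4 --1--> r1
  r1 --0--> r4
  r4 --0--> r4
Final state: r4
Accept states: {r1, r2}
No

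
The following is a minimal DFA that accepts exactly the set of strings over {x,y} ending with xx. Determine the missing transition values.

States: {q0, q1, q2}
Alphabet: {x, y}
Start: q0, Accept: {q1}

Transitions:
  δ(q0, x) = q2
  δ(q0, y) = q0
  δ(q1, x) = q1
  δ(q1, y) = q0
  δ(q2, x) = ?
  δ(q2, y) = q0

From the language and accept set, identify what each state tracks — q0: last symbol not x; q1: two trailing x's; q2: one trailing x.
Each missing δ(q, a) is the state matching the new tracked value after reading a.
δ(q2, x) = q1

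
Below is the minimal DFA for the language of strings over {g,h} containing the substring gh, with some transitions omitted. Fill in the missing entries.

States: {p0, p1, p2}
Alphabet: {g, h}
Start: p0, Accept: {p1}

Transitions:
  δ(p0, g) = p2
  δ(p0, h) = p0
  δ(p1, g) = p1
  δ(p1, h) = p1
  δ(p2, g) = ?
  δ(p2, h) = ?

From the language and accept set, identify what each state tracks — p0: no g seen yet; p1: substring gh seen; p2: seen a g, waiting for h.
Each missing δ(q, a) is the state matching the new tracked value after reading a.
δ(p2, g) = p2; δ(p2, h) = p1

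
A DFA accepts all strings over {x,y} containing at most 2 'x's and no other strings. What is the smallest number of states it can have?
By Myhill–Nerode, count the distinguishable equivalence classes: 4 classes — having seen 0, 1, 2, or >2 copies of 'x'; counts 0 through 2 are accepting and >2 is dead.
4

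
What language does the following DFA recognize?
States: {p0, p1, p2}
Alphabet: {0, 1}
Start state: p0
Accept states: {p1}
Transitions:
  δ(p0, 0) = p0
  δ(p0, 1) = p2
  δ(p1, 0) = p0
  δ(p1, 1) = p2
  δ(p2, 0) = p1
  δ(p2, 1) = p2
Testing a few strings:
  '0' → reject
  '1010' → accept
  '11' → reject
  '00' → reject
State roles: p0=no suffix match; p1=suffix is 10; p2=one trailing 1
All binary strings ending with 10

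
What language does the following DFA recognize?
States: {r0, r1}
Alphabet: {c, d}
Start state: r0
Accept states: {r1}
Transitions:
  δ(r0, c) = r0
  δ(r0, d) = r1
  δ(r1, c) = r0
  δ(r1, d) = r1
Testing a few strings:
  'cd' → accept
  'dcd' → accept
  'ccc' → reject
  'd' → accept
State roles: r0=last symbol not d; r1=last symbol is d
All strings over {c,d} ending with d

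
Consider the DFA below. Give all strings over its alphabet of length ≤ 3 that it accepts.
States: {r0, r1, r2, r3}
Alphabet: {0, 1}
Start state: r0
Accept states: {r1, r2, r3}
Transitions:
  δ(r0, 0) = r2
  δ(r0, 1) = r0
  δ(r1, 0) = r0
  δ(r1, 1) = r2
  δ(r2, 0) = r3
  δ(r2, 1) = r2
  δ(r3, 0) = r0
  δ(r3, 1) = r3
0, 00, 01, 10, 001, 010, 011, 100, 101, 110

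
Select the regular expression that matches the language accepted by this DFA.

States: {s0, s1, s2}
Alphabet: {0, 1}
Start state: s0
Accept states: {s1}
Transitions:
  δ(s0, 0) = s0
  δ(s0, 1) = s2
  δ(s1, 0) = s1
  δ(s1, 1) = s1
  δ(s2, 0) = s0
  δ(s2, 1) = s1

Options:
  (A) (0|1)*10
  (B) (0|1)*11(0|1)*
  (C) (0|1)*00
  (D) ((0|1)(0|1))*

Check each option against the DFA on short strings; one disagreement eliminates an option:
  (A) (0|1)*10: on '10' the DFA goes s0 → s2 → s0 and rejects (s0 ∉ Accept), but the regex matches it → eliminate
  (B) (0|1)*11(0|1)*: agrees with the DFA on every string of length ≤ 6
  (C) (0|1)*00: on '00' the DFA goes s0 → s0 → s0 and rejects (s0 ∉ Accept), but the regex matches it → eliminate
  (D) ((0|1)(0|1))*: on ε the DFA stays in s0 and rejects (s0 ∉ Accept), but the regex matches it → eliminate
Only (B) is consistent with the DFA.
(B) (0|1)*11(0|1)*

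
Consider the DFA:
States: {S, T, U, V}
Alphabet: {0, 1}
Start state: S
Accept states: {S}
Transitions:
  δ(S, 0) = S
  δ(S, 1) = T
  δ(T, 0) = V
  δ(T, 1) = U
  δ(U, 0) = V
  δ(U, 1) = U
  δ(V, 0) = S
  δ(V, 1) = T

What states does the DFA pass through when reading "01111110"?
read '0': S → S
  read '1': S → T
  read '1': T → U
  read '1': U → U
  read '1': U → U
  read '1': U → U
  read '1': U → U
  read '0': U → V
S -> S -> T -> U -> U -> U -> U -> U -> V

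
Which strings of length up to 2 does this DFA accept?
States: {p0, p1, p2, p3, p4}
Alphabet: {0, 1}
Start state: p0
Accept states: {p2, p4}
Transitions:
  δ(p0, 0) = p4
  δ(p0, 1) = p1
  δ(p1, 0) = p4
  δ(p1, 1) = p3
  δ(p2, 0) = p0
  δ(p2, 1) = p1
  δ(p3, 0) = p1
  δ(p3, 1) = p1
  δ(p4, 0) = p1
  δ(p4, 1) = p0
0, 10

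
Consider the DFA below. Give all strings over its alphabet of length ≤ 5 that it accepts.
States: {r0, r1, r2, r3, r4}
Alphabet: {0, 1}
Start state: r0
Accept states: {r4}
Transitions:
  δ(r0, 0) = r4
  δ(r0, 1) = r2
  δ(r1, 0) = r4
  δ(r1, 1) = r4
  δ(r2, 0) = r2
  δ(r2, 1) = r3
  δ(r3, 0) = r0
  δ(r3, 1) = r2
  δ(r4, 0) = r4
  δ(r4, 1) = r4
0, 00, 01, 000, 001, 010, 011, 0000, 0001, 0010, 0011, 0100, 0101, 0110, 0111, 1100, 00000, 00001, 00010, 00011, 00100, 00101, 00110, 00111, 01000, 01001, 01010, 01011, 01100, 01101, 01110, 01111, 10100, 11000, 11001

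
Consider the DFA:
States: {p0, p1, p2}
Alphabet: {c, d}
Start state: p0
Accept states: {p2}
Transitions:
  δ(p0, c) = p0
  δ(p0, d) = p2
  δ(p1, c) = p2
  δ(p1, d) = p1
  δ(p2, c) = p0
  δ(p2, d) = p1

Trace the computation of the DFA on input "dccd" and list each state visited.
read 'd': p0 → p2
  read 'c': p2 → p0
  read 'c': p0 → p0
  read 'd': p0 → p2
p0 -> p2 -> p0 -> p0 -> p2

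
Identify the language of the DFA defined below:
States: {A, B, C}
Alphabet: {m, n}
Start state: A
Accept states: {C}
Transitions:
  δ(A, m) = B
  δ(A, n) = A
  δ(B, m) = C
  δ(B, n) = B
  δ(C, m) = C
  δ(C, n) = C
Testing a few strings:
  'n' → reject
  'mm' → accept
  'mnnm' → accept
  'mmnn' → accept
State roles: A=zero m's seen; B=one m seen; C=≥ two m's seen
All strings over {m,n} containing at least two m's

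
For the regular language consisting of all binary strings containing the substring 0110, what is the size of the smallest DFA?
By Myhill–Nerode, count the distinguishable equivalence classes: 5 classes — one per longest suffix of the input that is a prefix of '0110' (lengths 0 through 3), plus an absorbing 'already seen 0110' class.
5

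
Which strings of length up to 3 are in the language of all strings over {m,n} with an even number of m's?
ε, n, mm, nn, mmn, mnm, nmm, nnn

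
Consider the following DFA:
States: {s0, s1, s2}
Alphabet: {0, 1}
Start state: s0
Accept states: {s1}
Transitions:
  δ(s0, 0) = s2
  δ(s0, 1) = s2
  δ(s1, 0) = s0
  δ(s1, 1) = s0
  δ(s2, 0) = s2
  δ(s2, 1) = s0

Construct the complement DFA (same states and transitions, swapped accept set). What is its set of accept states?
Complement accept states = All states \ Original accept states
= {s0, s1, s2} \ {s1}
{s0, s2}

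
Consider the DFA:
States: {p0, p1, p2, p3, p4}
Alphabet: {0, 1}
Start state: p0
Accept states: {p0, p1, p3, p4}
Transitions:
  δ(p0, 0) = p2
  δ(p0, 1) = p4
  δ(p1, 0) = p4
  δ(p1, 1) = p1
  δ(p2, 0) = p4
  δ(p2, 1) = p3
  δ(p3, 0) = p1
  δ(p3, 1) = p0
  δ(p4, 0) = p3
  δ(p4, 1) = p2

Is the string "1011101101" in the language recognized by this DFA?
Processing string "1011101101":
  p0 --1--> p4
  p4 --0--> p3
  p3 --1--> p0
  p0 --1--> p4
  p4 --1--> p2
  p2 --0--> p4
  p4 --1--> p2
  p2 --1--> p3
  p3 --0--> p1
  p1 --1--> p1
Final state: p1
Accept states: {p0, p1, p3, p4}
Yes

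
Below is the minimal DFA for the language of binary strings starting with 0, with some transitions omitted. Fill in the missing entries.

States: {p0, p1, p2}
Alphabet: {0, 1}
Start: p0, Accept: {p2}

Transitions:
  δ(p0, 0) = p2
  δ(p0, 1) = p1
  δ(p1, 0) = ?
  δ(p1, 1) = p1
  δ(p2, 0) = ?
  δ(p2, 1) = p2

From the language and accept set, identify what each state tracks — p0: no input read; p1: started with 1 (dead); p2: started with 0.
Each missing δ(q, a) is the state matching the new tracked value after reading a.
δ(p1, 0) = p1; δ(p2, 0) = p2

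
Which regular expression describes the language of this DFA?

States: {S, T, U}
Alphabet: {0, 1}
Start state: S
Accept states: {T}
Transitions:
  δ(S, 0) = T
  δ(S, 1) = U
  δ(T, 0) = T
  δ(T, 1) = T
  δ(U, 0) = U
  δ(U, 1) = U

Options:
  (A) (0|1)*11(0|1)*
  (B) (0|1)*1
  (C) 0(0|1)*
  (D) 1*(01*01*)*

Check each option against the DFA on short strings; one disagreement eliminates an option:
  (A) (0|1)*11(0|1)*: on '0' the DFA goes S → T and accepts (T ∈ Accept), but the regex does not match it → eliminate
  (B) (0|1)*1: on '0' the DFA goes S → T and accepts (T ∈ Accept), but the regex does not match it → eliminate
  (C) 0(0|1)*: agrees with the DFA on every string of length ≤ 6
  (D) 1*(01*01*)*: on ε the DFA stays in S and rejects (S ∉ Accept), but the regex matches it → eliminate
Only (C) is consistent with the DFA.
(C) 0(0|1)*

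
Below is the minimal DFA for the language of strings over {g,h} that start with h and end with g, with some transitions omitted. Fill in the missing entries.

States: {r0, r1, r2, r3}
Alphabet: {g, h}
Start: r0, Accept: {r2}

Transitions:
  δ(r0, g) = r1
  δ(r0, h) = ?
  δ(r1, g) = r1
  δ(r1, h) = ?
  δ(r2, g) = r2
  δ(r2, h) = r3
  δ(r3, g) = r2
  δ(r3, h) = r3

From the language and accept set, identify what each state tracks — r0: no input read; r1: started with g (dead); r2: started with h, last symbol g; r3: started with h, last symbol h.
Each missing δ(q, a) is the state matching the new tracked value after reading a.
δ(r0, h) = r3; δ(r1, h) = r1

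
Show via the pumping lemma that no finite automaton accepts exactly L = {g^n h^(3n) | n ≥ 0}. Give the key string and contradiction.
Assume L is regular with pumping length p. Idea: pumping the g-block breaks the 1:3 ratio.
Choose s = g^p h^(3p) (length 4p ≥ p). By the pumping lemma, s = xyz with |xy| ≤ p, |y| > 0, so y = g^k with k ≥ 1. Then xy²z = g^(p+k) h^(3p). For this to be in L we would need 3p = 3(p+k), i.e. 3k = 0, contradicting k ≥ 1. So xy²z ∉ L.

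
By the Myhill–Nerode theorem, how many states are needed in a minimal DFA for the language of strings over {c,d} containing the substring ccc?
By Myhill–Nerode, count the distinguishable equivalence classes: 4 classes — one per longest suffix of the input that is a prefix of 'ccc' (lengths 0 through 2), plus an absorbing 'already seen ccc' class.
4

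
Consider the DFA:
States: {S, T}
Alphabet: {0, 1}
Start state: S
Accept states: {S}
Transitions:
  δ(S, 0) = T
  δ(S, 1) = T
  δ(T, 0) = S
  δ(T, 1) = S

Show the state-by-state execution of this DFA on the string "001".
read '0': S → T
  read '0': T → S
  read '1': S → T
S -> T -> S -> T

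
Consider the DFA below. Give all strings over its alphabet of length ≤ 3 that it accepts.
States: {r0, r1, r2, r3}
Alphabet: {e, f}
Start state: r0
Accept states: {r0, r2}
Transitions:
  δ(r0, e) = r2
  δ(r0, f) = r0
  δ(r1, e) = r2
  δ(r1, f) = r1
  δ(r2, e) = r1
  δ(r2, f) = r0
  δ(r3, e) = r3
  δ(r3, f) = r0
ε, e, f, ef, fe, ff, eee, efe, eff, fef, ffe, fff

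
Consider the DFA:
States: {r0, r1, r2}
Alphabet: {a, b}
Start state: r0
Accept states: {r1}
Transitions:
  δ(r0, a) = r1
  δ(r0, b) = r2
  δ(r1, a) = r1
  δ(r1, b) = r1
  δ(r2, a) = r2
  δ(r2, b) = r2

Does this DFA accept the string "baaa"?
Processing string "baaa":
  r0 --b--> r2
  r2 --a--> r2
  r2 --a--> r2
  r2 --a--> r2
Final state: r2
Accept states: {r1}
No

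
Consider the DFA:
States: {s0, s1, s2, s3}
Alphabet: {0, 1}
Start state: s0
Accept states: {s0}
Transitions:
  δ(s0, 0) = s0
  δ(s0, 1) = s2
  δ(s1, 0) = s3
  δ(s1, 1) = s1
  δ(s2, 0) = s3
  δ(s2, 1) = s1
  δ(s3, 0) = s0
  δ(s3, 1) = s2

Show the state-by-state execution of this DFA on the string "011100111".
read '0': s0 → s0
  read '1': s0 → s2
  read '1': s2 → s1
  read '1': s1 → s1
  read '0': s1 → s3
  read '0': s3 → s0
  read '1': s0 → s2
  read '1': s2 → s1
  read '1': s1 → s1
s0 -> s0 -> s2 -> s1 -> s1 -> s3 -> s0 -> s2 -> s1 -> s1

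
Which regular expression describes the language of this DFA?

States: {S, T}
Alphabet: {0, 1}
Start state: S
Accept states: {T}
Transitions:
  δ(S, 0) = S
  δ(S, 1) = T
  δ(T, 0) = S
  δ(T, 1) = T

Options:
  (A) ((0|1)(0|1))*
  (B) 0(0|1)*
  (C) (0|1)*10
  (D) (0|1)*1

Check each option against the DFA on short strings; one disagreement eliminates an option:
  (A) ((0|1)(0|1))*: on ε the DFA stays in S and rejects (S ∉ Accept), but the regex matches it → eliminate
  (B) 0(0|1)*: on '0' the DFA goes S → S and rejects (S ∉ Accept), but the regex matches it → eliminate
  (C) (0|1)*10: on '1' the DFA goes S → T and accepts (T ∈ Accept), but the regex does not match it → eliminate
  (D) (0|1)*1: agrees with the DFA on every string of length ≤ 6
Only (D) is consistent with the DFA.
(D) (0|1)*1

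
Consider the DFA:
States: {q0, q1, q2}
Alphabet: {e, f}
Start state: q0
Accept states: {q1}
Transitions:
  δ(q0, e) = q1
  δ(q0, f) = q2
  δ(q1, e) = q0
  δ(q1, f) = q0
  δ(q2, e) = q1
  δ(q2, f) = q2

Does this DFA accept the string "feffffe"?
Processing string "feffffe":
  q0 --f--> q2
  q2 --e--> q1
  q1 --f--> q0
  q0 --f--> q2
  q2 --f--> q2
  q2 --f--> q2
  q2 --e--> q1
Final state: q1
Accept states: {q1}
Yes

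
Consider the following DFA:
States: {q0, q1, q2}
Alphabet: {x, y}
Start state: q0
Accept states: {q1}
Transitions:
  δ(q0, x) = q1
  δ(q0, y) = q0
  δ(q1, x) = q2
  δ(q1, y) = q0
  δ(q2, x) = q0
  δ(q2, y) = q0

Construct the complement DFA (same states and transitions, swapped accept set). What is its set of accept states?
Complement accept states = All states \ Original accept states
= {q0, q1, q2} \ {q1}
{q0, q2}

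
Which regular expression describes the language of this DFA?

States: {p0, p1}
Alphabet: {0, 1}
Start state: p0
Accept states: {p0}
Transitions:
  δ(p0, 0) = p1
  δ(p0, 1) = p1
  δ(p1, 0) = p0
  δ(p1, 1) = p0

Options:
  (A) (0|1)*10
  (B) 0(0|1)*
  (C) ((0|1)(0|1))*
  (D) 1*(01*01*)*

Check each option against the DFA on short strings; one disagreement eliminates an option:
  (A) (0|1)*10: on ε the DFA stays in p0 and accepts (p0 ∈ Accept), but the regex does not match it → eliminate
  (B) 0(0|1)*: on ε the DFA stays in p0 and accepts (p0 ∈ Accept), but the regex does not match it → eliminate
  (C) ((0|1)(0|1))*: agrees with the DFA on every string of length ≤ 6
  (D) 1*(01*01*)*: on '1' the DFA goes p0 → p1 and rejects (p1 ∉ Accept), but the regex matches it → eliminate
Only (C) is consistent with the DFA.
(C) ((0|1)(0|1))*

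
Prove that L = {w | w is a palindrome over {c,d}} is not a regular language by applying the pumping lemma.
Assume L is regular with pumping length p. Idea: pumping the leading c-block breaks the symmetry.
Choose s = c^p d c^p (a palindrome of length 2p+1 ≥ p). By the pumping lemma, s = xyz with |xy| ≤ p, |y| > 0, so y = c^k with k > 0 (xy lies entirely in the first c^p). Then xy²z = c^(p+k) d c^p, which is not a palindrome since p+k ≠ p.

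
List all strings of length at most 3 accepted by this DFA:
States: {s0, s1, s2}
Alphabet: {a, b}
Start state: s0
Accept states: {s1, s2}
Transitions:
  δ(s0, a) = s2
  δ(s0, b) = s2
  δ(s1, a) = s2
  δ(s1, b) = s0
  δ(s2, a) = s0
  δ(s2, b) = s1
a, b, ab, bb, aaa, aab, aba, baa, bab, bba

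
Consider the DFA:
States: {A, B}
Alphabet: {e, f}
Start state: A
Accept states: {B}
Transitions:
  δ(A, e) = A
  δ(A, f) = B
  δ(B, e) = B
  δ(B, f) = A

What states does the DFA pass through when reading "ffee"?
read 'f': A → B
  read 'f': B → A
  read 'e': A → A
  read 'e': A → A
A -> B -> A -> A -> A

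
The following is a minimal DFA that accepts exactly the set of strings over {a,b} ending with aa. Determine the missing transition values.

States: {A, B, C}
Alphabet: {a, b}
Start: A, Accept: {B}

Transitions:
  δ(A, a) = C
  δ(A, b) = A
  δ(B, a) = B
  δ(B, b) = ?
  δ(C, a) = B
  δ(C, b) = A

From the language and accept set, identify what each state tracks — A: last symbol not a; B: two trailing a's; C: one trailing a.
Each missing δ(q, a) is the state matching the new tracked value after reading a.
δ(B, b) = A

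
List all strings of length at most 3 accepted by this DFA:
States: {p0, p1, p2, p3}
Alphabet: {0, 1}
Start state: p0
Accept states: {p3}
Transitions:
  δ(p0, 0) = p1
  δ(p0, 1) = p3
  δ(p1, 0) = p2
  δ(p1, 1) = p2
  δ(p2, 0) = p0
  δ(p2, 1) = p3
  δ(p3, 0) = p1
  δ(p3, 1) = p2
1, 001, 011, 111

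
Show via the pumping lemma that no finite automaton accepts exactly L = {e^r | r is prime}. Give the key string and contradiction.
Assume L is regular with pumping length p. Idea: pumping by a suitable count produces a composite length.
Let q be a prime with q ≥ p and choose s = e^q ∈ L. By the pumping lemma, s = xyz with |xy| ≤ p, |y| = k ≥ 1. Take i = q+1: |xy^(q+1)z| = q + q·k = q(1+k). Since q ≥ 2 and 1+k ≥ 2, q(1+k) is composite, so xy^(q+1)z ∉ L.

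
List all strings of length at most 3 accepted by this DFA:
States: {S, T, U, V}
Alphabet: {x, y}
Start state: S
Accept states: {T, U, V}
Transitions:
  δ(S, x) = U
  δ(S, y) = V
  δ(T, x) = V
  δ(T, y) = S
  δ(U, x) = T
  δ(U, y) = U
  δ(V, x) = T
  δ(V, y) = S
x, y, xx, xy, yx, xxx, xyx, xyy, yxx, yyx, yyy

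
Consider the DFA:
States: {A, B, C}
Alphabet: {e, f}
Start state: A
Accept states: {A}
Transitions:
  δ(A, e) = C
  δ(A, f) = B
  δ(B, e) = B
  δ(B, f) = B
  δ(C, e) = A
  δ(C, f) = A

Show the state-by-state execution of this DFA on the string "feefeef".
read 'f': A → B
  read 'e': B → B
  read 'e': B → B
  read 'f': B → B
  read 'e': B → B
  read 'e': B → B
  read 'f': B → B
A -> B -> B -> B -> B -> B -> B -> B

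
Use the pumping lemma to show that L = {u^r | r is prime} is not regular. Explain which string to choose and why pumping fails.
Assume L is regular with pumping length p. Idea: pumping by a suitable count produces a composite length.
Let q be a prime with q ≥ p and choose s = u^q ∈ L. By the pumping lemma, s = xyz with |xy| ≤ p, |y| = k ≥ 1. Take i = q+1: |xy^(q+1)z| = q + q·k = q(1+k). Since q ≥ 2 and 1+k ≥ 2, q(1+k) is composite, so xy^(q+1)z ∉ L.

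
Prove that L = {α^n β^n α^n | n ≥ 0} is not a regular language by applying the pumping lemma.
Assume L is regular with pumping length p. Idea: pumping the first α-block unbalances it against the other two.
Choose s = α^p β^p α^p ∈ L (|s| = 3p ≥ p). By the pumping lemma, s = xyz with |xy| ≤ p, |y| > 0, so y = α^k with k ≥ 1, inside the first α-block. Then xy²z = α^(p+k) β^p α^p. The first block has length p+k ≠ p, so the three block lengths are no longer equal and xy²z ∉ L.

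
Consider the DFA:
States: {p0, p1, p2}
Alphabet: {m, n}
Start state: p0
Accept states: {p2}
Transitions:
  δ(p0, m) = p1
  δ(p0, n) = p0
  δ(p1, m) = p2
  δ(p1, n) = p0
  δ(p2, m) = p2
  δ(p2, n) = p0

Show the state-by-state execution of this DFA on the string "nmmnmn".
read 'n': p0 → p0
  read 'm': p0 → p1
  read 'm': p1 → p2
  read 'n': p2 → p0
  read 'm': p0 → p1
  read 'n': p1 → p0
p0 -> p0 -> p1 -> p2 -> p0 -> p1 -> p0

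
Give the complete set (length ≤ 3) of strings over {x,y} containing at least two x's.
xx, xxx, xxy, xyx, yxx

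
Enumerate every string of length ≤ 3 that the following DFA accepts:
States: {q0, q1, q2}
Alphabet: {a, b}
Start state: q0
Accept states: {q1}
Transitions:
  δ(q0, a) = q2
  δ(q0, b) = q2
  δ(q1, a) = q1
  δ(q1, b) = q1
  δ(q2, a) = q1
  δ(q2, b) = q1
aa, ab, ba, bb, aaa, aab, aba, abb, baa, bab, bba, bbb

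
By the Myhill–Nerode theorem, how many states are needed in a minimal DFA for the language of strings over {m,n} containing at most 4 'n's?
By Myhill–Nerode, count the distinguishable equivalence classes: 6 classes — having seen 0, 1, …, 4, or >4 copies of 'n'; counts 0 through 4 are accepting and >4 is dead.
6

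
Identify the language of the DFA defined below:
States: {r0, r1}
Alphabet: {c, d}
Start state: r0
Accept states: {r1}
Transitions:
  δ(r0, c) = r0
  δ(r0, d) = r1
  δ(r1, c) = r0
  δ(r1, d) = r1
Testing a few strings:
  'c' → reject
  'cdc' → reject
  'd' → accept
  'ddc' → reject
State roles: r0=last symbol not d; r1=last symbol is d
All strings over {c,d} ending with d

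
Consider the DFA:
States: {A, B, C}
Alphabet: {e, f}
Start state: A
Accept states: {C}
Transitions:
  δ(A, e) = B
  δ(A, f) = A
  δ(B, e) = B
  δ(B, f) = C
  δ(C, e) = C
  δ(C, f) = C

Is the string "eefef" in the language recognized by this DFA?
Processing string "eefef":
  A --e--> B
  B --e--> B
  B --f--> C
  C --e--> C
  C --f--> C
Final state: C
Accept states: {C}
Yes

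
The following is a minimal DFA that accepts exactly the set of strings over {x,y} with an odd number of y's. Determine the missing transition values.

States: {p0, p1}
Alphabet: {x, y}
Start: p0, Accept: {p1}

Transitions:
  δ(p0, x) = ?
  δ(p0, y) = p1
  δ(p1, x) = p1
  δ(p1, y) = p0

From the language and accept set, identify what each state tracks — p0: even number of y's so far; p1: odd number of y's so far.
Each missing δ(q, a) is the state matching the new tracked value after reading a.
δ(p0, x) = p0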